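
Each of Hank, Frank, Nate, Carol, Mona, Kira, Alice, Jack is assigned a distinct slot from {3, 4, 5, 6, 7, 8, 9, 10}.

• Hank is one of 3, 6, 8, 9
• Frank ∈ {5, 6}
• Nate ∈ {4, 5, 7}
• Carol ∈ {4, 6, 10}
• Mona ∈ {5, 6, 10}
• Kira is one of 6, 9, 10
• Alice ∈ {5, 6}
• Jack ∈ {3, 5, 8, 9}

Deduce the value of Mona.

The 8 variables draw from only 8 values {3, 4, 5, 6, 7, 8, 9, 10}, so each is used; only Nate can be 7, hence Nate = 7.
Among the 7 still-open variables, 4 fits only Carol (and all 7 values in {3, 4, 5, 6, 8, 9, 10} must be used), so Carol = 4.
Frank and Alice between them cover only {5, 6} — a naked pair. Remove those values from Hank, Mona, Kira, Jack.
So Mona = 10.

10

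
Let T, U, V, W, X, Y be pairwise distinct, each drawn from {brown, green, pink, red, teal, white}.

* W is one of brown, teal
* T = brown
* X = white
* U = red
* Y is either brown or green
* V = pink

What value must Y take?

green

T has just one choice, so T = brown. Remove brown from W, Y.
So Y = green.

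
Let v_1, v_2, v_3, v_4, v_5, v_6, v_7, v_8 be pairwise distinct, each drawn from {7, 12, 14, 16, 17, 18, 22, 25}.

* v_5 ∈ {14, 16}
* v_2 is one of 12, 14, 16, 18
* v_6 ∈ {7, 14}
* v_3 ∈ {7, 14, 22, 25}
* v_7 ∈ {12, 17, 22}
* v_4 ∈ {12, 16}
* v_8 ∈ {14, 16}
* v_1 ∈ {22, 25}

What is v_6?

7

The 8 variables together cover exactly {7, 12, 14, 16, 17, 18, 22, 25} — 8 values for 8 variables — and 17 appears only in v_7's list, so v_7 = 17.
The 7 still-open variables draw from only 7 values {7, 12, 14, 16, 18, 22, 25}, so each is used; only v_2 can be 18, hence v_2 = 18.
The 6 still-open variables draw from only 6 values {7, 12, 14, 16, 22, 25}, so each is used; only v_4 can be 12, hence v_4 = 12.
v_5 and v_8 share exactly the 2 values {14, 16}; by pigeonhole those values go to them, so strike 14, 16 from v_3, v_6.
So v_6 = 7.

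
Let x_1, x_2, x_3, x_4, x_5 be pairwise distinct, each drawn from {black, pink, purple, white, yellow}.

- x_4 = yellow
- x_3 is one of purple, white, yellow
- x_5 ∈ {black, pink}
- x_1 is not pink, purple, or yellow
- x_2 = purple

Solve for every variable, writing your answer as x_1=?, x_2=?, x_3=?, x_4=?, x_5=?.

x_1=black, x_2=purple, x_3=white, x_4=yellow, x_5=pink

x_2 has just one choice, so x_2 = purple. Remove purple from x_3.
That leaves x_4 = yellow. So x_3 can't be yellow.
That leaves x_3 = white. So x_1 can't be white.
That leaves x_1 = black. Remove black from x_5.
x_5's domain is down to {pink}, so x_5 = pink.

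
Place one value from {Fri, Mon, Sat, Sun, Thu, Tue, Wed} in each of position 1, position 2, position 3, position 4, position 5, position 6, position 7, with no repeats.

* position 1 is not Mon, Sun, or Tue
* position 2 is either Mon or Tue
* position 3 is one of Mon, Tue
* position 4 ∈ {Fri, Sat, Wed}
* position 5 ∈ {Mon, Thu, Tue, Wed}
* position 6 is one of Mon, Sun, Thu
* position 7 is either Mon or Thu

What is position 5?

Among the 7 variables, Sun fits only position 6 (and all 7 values in {Fri, Mon, Sat, Sun, Thu, Tue, Wed} must be used), so position 6 = Sun.
The 2 variables position 2 and position 3 are confined to {Mon, Tue}, which locks those values in; drop them from position 5, position 7.
position 7's domain is down to {Thu}, so position 7 = Thu. So position 1, position 5 can't be Thu.
So position 5 = Wed.

Wed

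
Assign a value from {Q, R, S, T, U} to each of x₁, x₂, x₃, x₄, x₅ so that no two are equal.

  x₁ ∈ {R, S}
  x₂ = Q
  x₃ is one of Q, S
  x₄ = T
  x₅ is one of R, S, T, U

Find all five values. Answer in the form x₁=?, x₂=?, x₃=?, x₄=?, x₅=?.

x₂'s domain is down to {Q}, so x₂ = Q. Remove Q from x₃.
That leaves x₃ = S. So x₁, x₅ can't be S.
x₄ must be T (only option left). Eliminate T elsewhere: x₅.
x₁'s domain is down to {R}, so x₁ = R. Strike R from x₅.
That leaves x₅ = U.

x₁=R, x₂=Q, x₃=S, x₄=T, x₅=U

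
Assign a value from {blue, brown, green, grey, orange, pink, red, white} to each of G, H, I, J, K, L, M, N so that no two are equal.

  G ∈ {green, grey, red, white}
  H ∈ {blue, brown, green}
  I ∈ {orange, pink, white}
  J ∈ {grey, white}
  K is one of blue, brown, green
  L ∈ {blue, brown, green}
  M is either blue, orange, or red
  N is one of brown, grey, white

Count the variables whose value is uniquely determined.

The 8 variables draw from only 8 values {blue, brown, green, grey, orange, pink, red, white}, so each is used; only I can be pink, hence I = pink.
The 7 still-open variables together cover exactly {blue, brown, green, grey, orange, red, white} — 7 values for 7 variables — and orange appears only in M's list, so M = orange.
The 6 still-open variables draw from only 6 values {blue, brown, green, grey, red, white}, so each is used; only G can be red, hence G = red.
H, K, L share exactly the 3 values {blue, brown, green}; by pigeonhole those values go to them, so strike blue, brown, green from N.
Determined: G=red, I=pink, M=orange. The other variables each still have more than one consistent value. That makes 3.

3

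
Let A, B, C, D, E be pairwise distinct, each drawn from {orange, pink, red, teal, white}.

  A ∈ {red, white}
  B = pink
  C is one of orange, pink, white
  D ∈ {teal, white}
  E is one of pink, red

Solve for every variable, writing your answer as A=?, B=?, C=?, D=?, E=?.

B must be pink (only option left). Remove pink from C, E.
E must be red (only option left). Eliminate red elsewhere: A.
A must be white (only option left). Eliminate white elsewhere: C, D.
C must be orange (only option left).
D's domain is down to {teal}, so D = teal.

A=white, B=pink, C=orange, D=teal, E=red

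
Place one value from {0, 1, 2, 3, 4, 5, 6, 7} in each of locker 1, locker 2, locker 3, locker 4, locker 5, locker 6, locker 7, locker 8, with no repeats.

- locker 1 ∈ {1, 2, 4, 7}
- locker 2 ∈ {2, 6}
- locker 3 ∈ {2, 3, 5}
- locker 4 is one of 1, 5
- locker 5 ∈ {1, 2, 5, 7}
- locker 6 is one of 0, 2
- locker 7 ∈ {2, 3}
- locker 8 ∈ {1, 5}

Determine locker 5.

The 8 variables draw from only 8 values {0, 1, 2, 3, 4, 5, 6, 7}, so each is used; only locker 6 can be 0, hence locker 6 = 0.
The 7 still-open variables draw from only 7 values {1, 2, 3, 4, 5, 6, 7}, so each is used; only locker 1 can be 4, hence locker 1 = 4.
The 6 still-open variables together cover exactly {1, 2, 3, 5, 6, 7} — 6 values for 6 variables — and 6 appears only in locker 2's list, so locker 2 = 6.
The 5 still-open variables together cover exactly {1, 2, 3, 5, 7} — 5 values for 5 variables — and 7 appears only in locker 5's list, so locker 5 = 7.

7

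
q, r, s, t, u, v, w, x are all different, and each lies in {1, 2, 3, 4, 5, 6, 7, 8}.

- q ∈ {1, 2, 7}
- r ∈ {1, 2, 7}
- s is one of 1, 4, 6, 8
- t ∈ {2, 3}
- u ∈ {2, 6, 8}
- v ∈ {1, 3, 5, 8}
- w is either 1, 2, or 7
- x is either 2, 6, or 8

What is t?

3

The 8 variables draw from only 8 values {1, 2, 3, 4, 5, 6, 7, 8}, so each is used; only s can be 4, hence s = 4.
The 7 still-open variables draw from only 7 values {1, 2, 3, 5, 6, 7, 8}, so each is used; only v can be 5, hence v = 5.
The 6 still-open variables together cover exactly {1, 2, 3, 6, 7, 8} — 6 values for 6 variables — and 3 appears only in t's list, so t = 3.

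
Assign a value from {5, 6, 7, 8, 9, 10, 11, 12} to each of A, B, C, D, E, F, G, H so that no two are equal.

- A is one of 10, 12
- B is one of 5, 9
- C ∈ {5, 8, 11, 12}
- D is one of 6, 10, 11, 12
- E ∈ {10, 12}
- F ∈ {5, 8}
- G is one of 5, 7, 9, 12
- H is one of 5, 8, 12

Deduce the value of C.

11

Among the 8 variables, 6 fits only D (and all 8 values in {5, 6, 7, 8, 9, 10, 11, 12} must be used), so D = 6.
The 7 still-open variables together cover exactly {5, 7, 8, 9, 10, 11, 12} — 7 values for 7 variables — and 7 appears only in G's list, so G = 7.
The 6 still-open variables draw from only 6 values {5, 8, 9, 10, 11, 12}, so each is used; only B can be 9, hence B = 9.
The 5 still-open variables draw from only 5 values {5, 8, 10, 11, 12}, so each is used; only C can be 11, hence C = 11.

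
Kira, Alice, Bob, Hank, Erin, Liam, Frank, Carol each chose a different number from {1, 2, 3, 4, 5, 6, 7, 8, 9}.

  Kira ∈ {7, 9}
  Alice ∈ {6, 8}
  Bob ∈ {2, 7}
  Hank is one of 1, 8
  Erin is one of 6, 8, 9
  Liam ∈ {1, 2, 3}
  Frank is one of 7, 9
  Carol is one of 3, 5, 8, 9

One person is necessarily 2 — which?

The 8 variables draw from only 8 values {1, 2, 3, 5, 6, 7, 8, 9}, so each is used; only Carol can be 5, hence Carol = 5.
The 7 still-open variables together cover exactly {1, 2, 3, 6, 7, 8, 9} — 7 values for 7 variables — and 3 appears only in Liam's list, so Liam = 3.
Among the 6 still-open variables, 1 fits only Hank (and all 6 values in {1, 2, 6, 7, 8, 9} must be used), so Hank = 1.
Among the 5 still-open variables, 2 fits only Bob (and all 5 values in {2, 6, 7, 8, 9} must be used), so Bob = 2.

Bob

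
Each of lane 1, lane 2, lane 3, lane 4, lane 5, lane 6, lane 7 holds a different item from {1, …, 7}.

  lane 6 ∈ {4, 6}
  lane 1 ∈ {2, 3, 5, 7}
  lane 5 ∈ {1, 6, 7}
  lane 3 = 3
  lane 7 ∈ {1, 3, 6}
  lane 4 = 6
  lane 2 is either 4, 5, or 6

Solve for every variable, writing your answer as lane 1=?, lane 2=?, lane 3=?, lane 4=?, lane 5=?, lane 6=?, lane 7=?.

lane 3 must be 3 (only option left). Remove 3 from lane 1, lane 7.
lane 4 has just one choice, so lane 4 = 6. So lane 2, lane 5, lane 6, lane 7 can't be 6.
lane 6's domain is down to {4}, so lane 6 = 4. Remove 4 from lane 2.
lane 7 has just one choice, so lane 7 = 1. So lane 5 can't be 1.
lane 2 must be 5 (only option left). Strike 5 from lane 1.
That leaves lane 5 = 7. Remove 7 from lane 1.
lane 1 has just one choice, so lane 1 = 2.

lane 1=2, lane 2=5, lane 3=3, lane 4=6, lane 5=7, lane 6=4, lane 7=1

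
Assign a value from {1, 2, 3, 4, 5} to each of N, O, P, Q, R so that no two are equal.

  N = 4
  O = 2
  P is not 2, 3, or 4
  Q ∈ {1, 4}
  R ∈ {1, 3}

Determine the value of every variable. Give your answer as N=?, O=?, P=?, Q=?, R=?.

N=4, O=2, P=5, Q=1, R=3

N's domain is down to {4}, so N = 4. Eliminate 4 elsewhere: Q.
O must be 2 (only option left).
Q must be 1 (only option left). Eliminate 1 elsewhere: P, R.
R's domain is down to {3}, so R = 3.
That leaves P = 5.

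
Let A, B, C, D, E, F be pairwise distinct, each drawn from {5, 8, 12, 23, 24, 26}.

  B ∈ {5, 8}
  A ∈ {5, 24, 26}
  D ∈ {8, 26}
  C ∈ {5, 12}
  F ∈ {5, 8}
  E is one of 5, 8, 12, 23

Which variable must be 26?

The 6 variables draw from only 6 values {5, 8, 12, 23, 24, 26}, so each is used; only E can be 23, hence E = 23.
The 5 still-open variables together cover exactly {5, 8, 12, 24, 26} — 5 values for 5 variables — and 12 appears only in C's list, so C = 12.
Among the 4 still-open variables, 24 fits only A (and all 4 values in {5, 8, 24, 26} must be used), so A = 24.
Among the 3 still-open variables, 26 fits only D (and all 3 values in {5, 8, 26} must be used), so D = 26.

D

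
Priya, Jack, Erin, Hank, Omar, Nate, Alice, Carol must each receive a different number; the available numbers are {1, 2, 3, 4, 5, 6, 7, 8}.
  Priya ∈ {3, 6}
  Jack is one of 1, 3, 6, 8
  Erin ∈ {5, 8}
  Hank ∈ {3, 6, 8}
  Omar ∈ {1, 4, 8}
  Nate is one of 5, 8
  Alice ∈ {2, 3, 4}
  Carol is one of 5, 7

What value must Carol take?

7

Among the 8 variables, 2 fits only Alice (and all 8 values in {1, 2, 3, 4, 5, 6, 7, 8} must be used), so Alice = 2.
The 7 still-open variables draw from only 7 values {1, 3, 4, 5, 6, 7, 8}, so each is used; only Omar can be 4, hence Omar = 4.
The 6 still-open variables draw from only 6 values {1, 3, 5, 6, 7, 8}, so each is used; only Jack can be 1, hence Jack = 1.
The 5 still-open variables together cover exactly {3, 5, 6, 7, 8} — 5 values for 5 variables — and 7 appears only in Carol's list, so Carol = 7.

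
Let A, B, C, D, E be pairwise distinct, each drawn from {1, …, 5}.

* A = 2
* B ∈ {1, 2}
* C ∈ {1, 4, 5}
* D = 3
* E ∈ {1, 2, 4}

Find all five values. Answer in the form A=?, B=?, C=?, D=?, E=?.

A=2, B=1, C=5, D=3, E=4

A has just one choice, so A = 2. Remove 2 from B, E.
That leaves B = 1. Eliminate 1 elsewhere: C, E.
That leaves D = 3.
E must be 4 (only option left). So C can't be 4.
That leaves C = 5.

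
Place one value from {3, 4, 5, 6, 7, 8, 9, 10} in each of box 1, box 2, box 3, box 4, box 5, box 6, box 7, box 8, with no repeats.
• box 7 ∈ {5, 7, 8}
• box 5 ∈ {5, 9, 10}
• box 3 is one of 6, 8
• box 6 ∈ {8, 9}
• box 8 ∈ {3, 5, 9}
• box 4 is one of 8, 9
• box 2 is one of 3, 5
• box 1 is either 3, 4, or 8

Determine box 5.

10

The 8 variables draw from only 8 values {3, 4, 5, 6, 7, 8, 9, 10}, so each is used; only box 1 can be 4, hence box 1 = 4.
The 7 still-open variables draw from only 7 values {3, 5, 6, 7, 8, 9, 10}, so each is used; only box 3 can be 6, hence box 3 = 6.
The 6 still-open variables together cover exactly {3, 5, 7, 8, 9, 10} — 6 values for 6 variables — and 7 appears only in box 7's list, so box 7 = 7.
The 5 still-open variables together cover exactly {3, 5, 8, 9, 10} — 5 values for 5 variables — and 10 appears only in box 5's list, so box 5 = 10.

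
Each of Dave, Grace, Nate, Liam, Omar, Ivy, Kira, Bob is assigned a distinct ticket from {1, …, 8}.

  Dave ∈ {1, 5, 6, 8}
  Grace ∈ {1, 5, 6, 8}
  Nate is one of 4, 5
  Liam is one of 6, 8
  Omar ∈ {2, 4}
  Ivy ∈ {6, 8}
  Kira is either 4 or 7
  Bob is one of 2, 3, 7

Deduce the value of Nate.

The 8 variables together cover exactly {1, 2, 3, 4, 5, 6, 7, 8} — 8 values for 8 variables — and 3 appears only in Bob's list, so Bob = 3.
Among the 7 still-open variables, 2 fits only Omar (and all 7 values in {1, 2, 4, 5, 6, 7, 8} must be used), so Omar = 2.
The 6 still-open variables draw from only 6 values {1, 4, 5, 6, 7, 8}, so each is used; only Kira can be 7, hence Kira = 7.
The 5 still-open variables draw from only 5 values {1, 4, 5, 6, 8}, so each is used; only Nate can be 4, hence Nate = 4.

4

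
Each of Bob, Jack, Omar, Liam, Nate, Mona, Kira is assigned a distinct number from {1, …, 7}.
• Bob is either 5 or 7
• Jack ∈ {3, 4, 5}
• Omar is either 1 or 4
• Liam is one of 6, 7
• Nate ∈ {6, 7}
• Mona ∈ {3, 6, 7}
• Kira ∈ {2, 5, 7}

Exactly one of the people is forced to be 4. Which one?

Jack

Among the 7 variables, 1 fits only Omar (and all 7 values in {1, 2, 3, 4, 5, 6, 7} must be used), so Omar = 1.
The 6 still-open variables draw from only 6 values {2, 3, 4, 5, 6, 7}, so each is used; only Kira can be 2, hence Kira = 2.
Among the 5 still-open variables, 4 fits only Jack (and all 5 values in {3, 4, 5, 6, 7} must be used), so Jack = 4.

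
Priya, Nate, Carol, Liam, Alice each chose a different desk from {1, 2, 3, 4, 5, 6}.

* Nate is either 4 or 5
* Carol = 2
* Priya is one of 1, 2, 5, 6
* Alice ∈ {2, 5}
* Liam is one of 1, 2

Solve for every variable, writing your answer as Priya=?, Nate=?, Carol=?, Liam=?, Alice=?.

Carol has just one choice, so Carol = 2. So Priya, Liam, Alice can't be 2.
Liam must be 1 (only option left). Strike 1 from Priya.
Alice's domain is down to {5}, so Alice = 5. Strike 5 from Priya, Nate.
Priya must be 6 (only option left).
Nate must be 4 (only option left).

Priya=6, Nate=4, Carol=2, Liam=1, Alice=5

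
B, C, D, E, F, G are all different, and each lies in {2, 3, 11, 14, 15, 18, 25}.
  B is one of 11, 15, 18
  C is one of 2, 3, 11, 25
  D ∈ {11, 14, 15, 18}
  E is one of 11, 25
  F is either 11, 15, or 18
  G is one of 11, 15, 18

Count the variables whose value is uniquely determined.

B, F, G share exactly the 3 values {11, 15, 18}; by pigeonhole those values go to them, so strike 11, 15, 18 from C, D, E.
D's domain is down to {14}, so D = 14.
E's domain is down to {25}, so E = 25. Strike 25 from C.
Determined: D=14, E=25. The other variables each still have more than one consistent value. That makes 2.

2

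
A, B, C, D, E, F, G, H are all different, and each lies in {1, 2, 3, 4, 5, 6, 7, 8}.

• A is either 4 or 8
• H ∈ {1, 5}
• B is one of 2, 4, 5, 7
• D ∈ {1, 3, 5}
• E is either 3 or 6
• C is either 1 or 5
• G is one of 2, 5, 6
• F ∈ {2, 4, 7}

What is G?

The 8 variables together cover exactly {1, 2, 3, 4, 5, 6, 7, 8} — 8 values for 8 variables — and 8 appears only in A's list, so A = 8.
C and H between them cover only {1, 5} — a naked pair. Remove those values from B, D, G.
D's domain is down to {3}, so D = 3. Eliminate 3 elsewhere: E.
E has just one choice, so E = 6. Remove 6 from G.
So G = 2.

2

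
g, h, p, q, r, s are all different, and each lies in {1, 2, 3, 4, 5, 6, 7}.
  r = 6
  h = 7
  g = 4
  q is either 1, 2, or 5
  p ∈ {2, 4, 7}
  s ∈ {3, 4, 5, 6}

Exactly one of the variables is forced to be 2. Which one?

g's domain is down to {4}, so g = 4. So p, s can't be 4.
That leaves h = 7. Eliminate 7 elsewhere: p.
So 2 goes to p.

p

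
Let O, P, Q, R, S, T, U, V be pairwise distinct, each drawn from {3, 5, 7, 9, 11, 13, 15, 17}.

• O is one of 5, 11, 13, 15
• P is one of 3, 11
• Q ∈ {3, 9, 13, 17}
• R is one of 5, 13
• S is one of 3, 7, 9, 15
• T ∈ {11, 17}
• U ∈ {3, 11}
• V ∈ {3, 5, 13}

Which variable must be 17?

The 8 variables draw from only 8 values {3, 5, 7, 9, 11, 13, 15, 17}, so each is used; only S can be 7, hence S = 7.
The 7 still-open variables draw from only 7 values {3, 5, 9, 11, 13, 15, 17}, so each is used; only Q can be 9, hence Q = 9.
Among the 6 still-open variables, 15 fits only O (and all 6 values in {3, 5, 11, 13, 15, 17} must be used), so O = 15.
The 5 still-open variables draw from only 5 values {3, 5, 11, 13, 17}, so each is used; only T can be 17, hence T = 17.

T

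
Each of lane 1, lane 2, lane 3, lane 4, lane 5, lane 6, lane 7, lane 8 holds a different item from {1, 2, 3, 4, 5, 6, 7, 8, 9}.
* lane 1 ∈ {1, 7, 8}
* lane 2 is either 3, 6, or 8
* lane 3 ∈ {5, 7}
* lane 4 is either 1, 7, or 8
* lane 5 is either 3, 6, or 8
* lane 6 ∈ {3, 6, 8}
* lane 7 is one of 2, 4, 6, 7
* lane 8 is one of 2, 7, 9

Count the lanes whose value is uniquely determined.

lane 2, lane 5, lane 6 between them cover only {3, 6, 8} — a naked triple. Remove those values from lane 1, lane 4, lane 7.
lane 1 and lane 4 between them cover only {1, 7} — a naked pair. Remove those values from lane 3, lane 7, lane 8.
lane 3 has just one choice, so lane 3 = 5.
Determined: lane 3=5. The other lanes each still have more than one consistent value. That makes 1.

1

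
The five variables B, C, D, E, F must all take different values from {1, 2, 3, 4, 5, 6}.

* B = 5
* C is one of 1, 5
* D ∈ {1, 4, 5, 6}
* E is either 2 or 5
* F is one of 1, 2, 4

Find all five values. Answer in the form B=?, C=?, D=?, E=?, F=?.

B must be 5 (only option left). Remove 5 from C, D, E.
That leaves C = 1. Strike 1 from D, F.
E's domain is down to {2}, so E = 2. Remove 2 from F.
F has just one choice, so F = 4. Remove 4 from D.
D must be 6 (only option left).

B=5, C=1, D=6, E=2, F=4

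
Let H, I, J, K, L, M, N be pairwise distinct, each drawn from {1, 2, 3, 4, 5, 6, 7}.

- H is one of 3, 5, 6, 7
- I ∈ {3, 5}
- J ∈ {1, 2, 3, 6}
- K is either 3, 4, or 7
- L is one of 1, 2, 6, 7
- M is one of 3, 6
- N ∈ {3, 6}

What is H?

7

The 7 variables together cover exactly {1, 2, 3, 4, 5, 6, 7} — 7 values for 7 variables — and 4 appears only in K's list, so K = 4.
M and N share exactly the 2 values {3, 6}; by pigeonhole those values go to them, so strike 3, 6 from H, I, J, L.
I has just one choice, so I = 5. So H can't be 5.
So H = 7.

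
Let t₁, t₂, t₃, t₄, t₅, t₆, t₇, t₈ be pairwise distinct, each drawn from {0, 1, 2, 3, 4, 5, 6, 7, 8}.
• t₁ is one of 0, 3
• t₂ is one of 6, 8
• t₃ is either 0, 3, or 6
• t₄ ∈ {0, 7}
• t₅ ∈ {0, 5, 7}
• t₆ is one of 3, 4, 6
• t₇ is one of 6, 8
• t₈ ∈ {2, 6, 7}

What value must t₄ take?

The 8 variables draw from only 8 values {0, 2, 3, 4, 5, 6, 7, 8}, so each is used; only t₈ can be 2, hence t₈ = 2.
The 7 still-open variables draw from only 7 values {0, 3, 4, 5, 6, 7, 8}, so each is used; only t₆ can be 4, hence t₆ = 4.
The 6 still-open variables draw from only 6 values {0, 3, 5, 6, 7, 8}, so each is used; only t₅ can be 5, hence t₅ = 5.
Among the 5 still-open variables, 7 fits only t₄ (and all 5 values in {0, 3, 6, 7, 8} must be used), so t₄ = 7.

7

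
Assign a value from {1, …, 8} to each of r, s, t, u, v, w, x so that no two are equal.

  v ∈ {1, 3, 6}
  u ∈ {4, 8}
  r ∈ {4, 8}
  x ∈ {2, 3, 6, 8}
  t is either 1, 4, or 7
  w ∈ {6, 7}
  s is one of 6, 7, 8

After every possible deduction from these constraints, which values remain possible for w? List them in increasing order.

The 7 variables together cover exactly {1, 2, 3, 4, 6, 7, 8} — 7 values for 7 variables — and 2 appears only in x's list, so x = 2.
Among the 6 still-open variables, 3 fits only v (and all 6 values in {1, 3, 4, 6, 7, 8} must be used), so v = 3.
The 5 still-open variables together cover exactly {1, 4, 6, 7, 8} — 5 values for 5 variables — and 1 appears only in t's list, so t = 1.
The 2 variables r and u are confined to {4, 8}, which locks those values in; drop them from s.
No further eliminations apply; w can still be any of 6, 7.

6, 7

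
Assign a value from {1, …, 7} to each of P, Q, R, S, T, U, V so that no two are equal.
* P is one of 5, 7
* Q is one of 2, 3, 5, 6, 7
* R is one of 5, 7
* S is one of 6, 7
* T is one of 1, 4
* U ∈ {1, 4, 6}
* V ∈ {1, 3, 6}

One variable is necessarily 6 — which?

S

Among the 7 variables, 2 fits only Q (and all 7 values in {1, 2, 3, 4, 5, 6, 7} must be used), so Q = 2.
The 6 still-open variables draw from only 6 values {1, 3, 4, 5, 6, 7}, so each is used; only V can be 3, hence V = 3.
P and R between them cover only {5, 7} — a naked pair. Remove those values from S.
So 6 goes to S.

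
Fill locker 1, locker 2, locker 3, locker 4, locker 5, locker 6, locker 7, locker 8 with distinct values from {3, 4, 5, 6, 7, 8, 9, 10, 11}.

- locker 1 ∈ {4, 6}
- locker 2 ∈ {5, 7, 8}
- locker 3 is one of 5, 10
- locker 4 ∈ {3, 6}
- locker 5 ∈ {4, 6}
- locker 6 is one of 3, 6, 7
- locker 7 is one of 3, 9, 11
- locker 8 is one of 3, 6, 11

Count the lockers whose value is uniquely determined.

The 2 variables locker 1 and locker 5 are confined to {4, 6}, which locks those values in; drop them from locker 4, locker 6, locker 8.
locker 4 has just one choice, so locker 4 = 3. Strike 3 from locker 6, locker 7, locker 8.
locker 6 must be 7 (only option left). Strike 7 from locker 2.
locker 8 has just one choice, so locker 8 = 11. Strike 11 from locker 7.
locker 7 has just one choice, so locker 7 = 9.
Determined: locker 4=3, locker 6=7, locker 7=9, locker 8=11. The other lockers each still have more than one consistent value. That makes 4.

4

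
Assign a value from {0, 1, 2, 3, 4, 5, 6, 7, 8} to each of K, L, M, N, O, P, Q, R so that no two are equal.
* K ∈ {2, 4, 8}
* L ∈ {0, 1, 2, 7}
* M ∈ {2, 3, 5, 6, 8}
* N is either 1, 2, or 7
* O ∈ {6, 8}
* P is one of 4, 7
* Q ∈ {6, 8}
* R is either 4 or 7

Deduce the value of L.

0

O and Q between them cover only {6, 8} — a naked pair. Remove those values from K, M.
P and R share exactly the 2 values {4, 7}; by pigeonhole those values go to them, so strike 4, 7 from K, L, N.
K has just one choice, so K = 2. Remove 2 from L, M, N.
N's domain is down to {1}, so N = 1. So L can't be 1.
So L = 0.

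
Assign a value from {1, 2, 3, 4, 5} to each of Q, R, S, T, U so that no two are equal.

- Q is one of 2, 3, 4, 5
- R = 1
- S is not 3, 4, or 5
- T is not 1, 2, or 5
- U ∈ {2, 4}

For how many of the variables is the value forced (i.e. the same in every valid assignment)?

R must be 1 (only option left). So S can't be 1.
That leaves S = 2. Remove 2 from Q, U.
That leaves U = 4. Eliminate 4 elsewhere: Q, T.
T must be 3 (only option left). Strike 3 from Q.
Q has just one choice, so Q = 5.
Every variable is fixed: Q=5, R=1, S=2, T=3, U=4. That makes 5.

5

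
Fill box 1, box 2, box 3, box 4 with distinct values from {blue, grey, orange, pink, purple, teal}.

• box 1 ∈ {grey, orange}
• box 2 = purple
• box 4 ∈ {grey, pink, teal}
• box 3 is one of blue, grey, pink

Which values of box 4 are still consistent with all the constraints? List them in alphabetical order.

grey, pink, teal

box 2 must be purple (only option left).
No further eliminations apply; box 4 can still be any of grey, pink, teal.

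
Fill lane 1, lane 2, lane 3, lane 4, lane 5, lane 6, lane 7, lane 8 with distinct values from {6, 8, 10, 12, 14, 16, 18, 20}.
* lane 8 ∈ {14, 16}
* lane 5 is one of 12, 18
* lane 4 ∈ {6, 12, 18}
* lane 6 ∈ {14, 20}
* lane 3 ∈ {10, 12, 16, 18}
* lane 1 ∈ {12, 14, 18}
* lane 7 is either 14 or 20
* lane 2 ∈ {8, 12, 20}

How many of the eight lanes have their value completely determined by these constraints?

4

The 8 variables draw from only 8 values {6, 8, 10, 12, 14, 16, 18, 20}, so each is used; only lane 4 can be 6, hence lane 4 = 6.
The 7 still-open variables draw from only 7 values {8, 10, 12, 14, 16, 18, 20}, so each is used; only lane 2 can be 8, hence lane 2 = 8.
Among the 6 still-open variables, 10 fits only lane 3 (and all 6 values in {10, 12, 14, 16, 18, 20} must be used), so lane 3 = 10.
The 5 still-open variables together cover exactly {12, 14, 16, 18, 20} — 5 values for 5 variables — and 16 appears only in lane 8's list, so lane 8 = 16.
lane 6 and lane 7 between them cover only {14, 20} — a naked pair. Remove those values from lane 1.
Determined: lane 2=8, lane 3=10, lane 4=6, lane 8=16. The other lanes each still have more than one consistent value. That makes 4.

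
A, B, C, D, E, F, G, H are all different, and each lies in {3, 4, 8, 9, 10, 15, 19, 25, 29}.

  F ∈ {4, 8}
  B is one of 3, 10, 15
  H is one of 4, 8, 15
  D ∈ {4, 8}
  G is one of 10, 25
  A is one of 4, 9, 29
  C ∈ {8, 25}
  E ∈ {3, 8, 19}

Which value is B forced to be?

3

The 2 variables D and F are confined to {4, 8}, which locks those values in; drop them from A, C, E, H.
That leaves C = 25. Remove 25 from G.
G must be 10 (only option left). Strike 10 from B.
That leaves H = 15. So B can't be 15.
So B = 3.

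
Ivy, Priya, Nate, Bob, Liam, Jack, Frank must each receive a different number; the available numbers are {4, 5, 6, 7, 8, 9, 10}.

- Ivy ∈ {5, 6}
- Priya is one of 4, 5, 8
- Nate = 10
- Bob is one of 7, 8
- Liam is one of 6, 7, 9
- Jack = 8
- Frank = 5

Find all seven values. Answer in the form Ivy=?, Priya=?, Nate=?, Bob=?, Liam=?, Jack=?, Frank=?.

Nate must be 10 (only option left).
Jack has just one choice, so Jack = 8. So Priya, Bob can't be 8.
Frank's domain is down to {5}, so Frank = 5. Eliminate 5 elsewhere: Ivy, Priya.
That leaves Ivy = 6. Remove 6 from Liam.
Priya's domain is down to {4}, so Priya = 4.
Bob must be 7 (only option left). Strike 7 from Liam.
That leaves Liam = 9.

Ivy=6, Priya=4, Nate=10, Bob=7, Liam=9, Jack=8, Frank=5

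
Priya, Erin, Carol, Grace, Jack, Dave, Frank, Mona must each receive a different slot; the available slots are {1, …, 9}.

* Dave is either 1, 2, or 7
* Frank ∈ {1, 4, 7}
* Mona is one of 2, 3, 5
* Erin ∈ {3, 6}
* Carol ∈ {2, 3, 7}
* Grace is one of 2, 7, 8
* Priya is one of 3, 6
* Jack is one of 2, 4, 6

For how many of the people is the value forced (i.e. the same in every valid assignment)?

The 8 variables together cover exactly {1, 2, 3, 4, 5, 6, 7, 8} — 8 values for 8 variables — and 5 appears only in Mona's list, so Mona = 5.
The 7 still-open variables draw from only 7 values {1, 2, 3, 4, 6, 7, 8}, so each is used; only Grace can be 8, hence Grace = 8.
Priya and Erin share exactly the 2 values {3, 6}; by pigeonhole those values go to them, so strike 3, 6 from Carol, Jack.
Determined: Grace=8, Mona=5. The other people each still have more than one consistent value. That makes 2.

2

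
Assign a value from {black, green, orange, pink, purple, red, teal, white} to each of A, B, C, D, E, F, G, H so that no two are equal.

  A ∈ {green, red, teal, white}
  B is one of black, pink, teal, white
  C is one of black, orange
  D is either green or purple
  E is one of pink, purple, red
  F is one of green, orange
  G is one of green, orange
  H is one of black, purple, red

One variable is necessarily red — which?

The 2 variables F and G are confined to {green, orange}, which locks those values in; drop them from A, C, D.
C has just one choice, so C = black. Remove black from B, H.
D's domain is down to {purple}, so D = purple. Eliminate purple elsewhere: E, H.
So red goes to H.

H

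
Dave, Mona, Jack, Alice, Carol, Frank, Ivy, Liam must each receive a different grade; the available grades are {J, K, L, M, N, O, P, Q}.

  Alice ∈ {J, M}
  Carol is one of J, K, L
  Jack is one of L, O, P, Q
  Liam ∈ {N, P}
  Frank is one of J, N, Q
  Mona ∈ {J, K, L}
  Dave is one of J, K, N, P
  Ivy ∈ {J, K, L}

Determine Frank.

Among the 8 variables, M fits only Alice (and all 8 values in {J, K, L, M, N, O, P, Q} must be used), so Alice = M.
The 7 still-open variables together cover exactly {J, K, L, N, O, P, Q} — 7 values for 7 variables — and O appears only in Jack's list, so Jack = O.
Among the 6 still-open variables, Q fits only Frank (and all 6 values in {J, K, L, N, P, Q} must be used), so Frank = Q.

Q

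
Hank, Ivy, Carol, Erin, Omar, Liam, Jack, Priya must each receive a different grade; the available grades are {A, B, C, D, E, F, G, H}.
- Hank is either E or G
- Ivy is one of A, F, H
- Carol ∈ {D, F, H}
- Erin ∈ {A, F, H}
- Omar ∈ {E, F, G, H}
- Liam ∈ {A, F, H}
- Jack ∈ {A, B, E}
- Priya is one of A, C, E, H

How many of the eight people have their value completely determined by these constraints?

Among the 8 variables, B fits only Jack (and all 8 values in {A, B, C, D, E, F, G, H} must be used), so Jack = B.
The 7 still-open variables draw from only 7 values {A, C, D, E, F, G, H}, so each is used; only Priya can be C, hence Priya = C.
The 6 still-open variables draw from only 6 values {A, D, E, F, G, H}, so each is used; only Carol can be D, hence Carol = D.
Ivy, Erin, Liam share exactly the 3 values {A, F, H}; by pigeonhole those values go to them, so strike A, F, H from Omar.
Determined: Carol=D, Jack=B, Priya=C. The other people each still have more than one consistent value. That makes 3.

3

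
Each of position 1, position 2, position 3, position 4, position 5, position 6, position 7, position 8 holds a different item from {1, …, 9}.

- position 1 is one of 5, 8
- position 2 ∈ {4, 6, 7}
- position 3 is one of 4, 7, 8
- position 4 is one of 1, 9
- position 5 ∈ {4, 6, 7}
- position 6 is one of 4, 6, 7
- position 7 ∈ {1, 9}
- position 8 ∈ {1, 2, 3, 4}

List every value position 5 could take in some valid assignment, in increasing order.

4, 6, 7

position 4 and position 7 share exactly the 2 values {1, 9}; by pigeonhole those values go to them, so strike 1, 9 from position 8.
The 3 variables position 2, position 5, position 6 are confined to {4, 6, 7}, which locks those values in; drop them from position 3, position 8.
position 3 has just one choice, so position 3 = 8. Remove 8 from position 1.
position 1 must be 5 (only option left).
No further eliminations apply; position 5 can still be any of 4, 6, 7.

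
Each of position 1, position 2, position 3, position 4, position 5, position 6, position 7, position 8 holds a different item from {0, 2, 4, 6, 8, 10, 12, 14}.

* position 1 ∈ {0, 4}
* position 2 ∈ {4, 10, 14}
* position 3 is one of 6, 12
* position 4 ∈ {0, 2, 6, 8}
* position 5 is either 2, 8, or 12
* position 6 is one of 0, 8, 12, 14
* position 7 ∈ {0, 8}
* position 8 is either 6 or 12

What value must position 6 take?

14

Among the 8 variables, 10 fits only position 2 (and all 8 values in {0, 2, 4, 6, 8, 10, 12, 14} must be used), so position 2 = 10.
The 7 still-open variables draw from only 7 values {0, 2, 4, 6, 8, 12, 14}, so each is used; only position 1 can be 4, hence position 1 = 4.
Among the 6 still-open variables, 14 fits only position 6 (and all 6 values in {0, 2, 6, 8, 12, 14} must be used), so position 6 = 14.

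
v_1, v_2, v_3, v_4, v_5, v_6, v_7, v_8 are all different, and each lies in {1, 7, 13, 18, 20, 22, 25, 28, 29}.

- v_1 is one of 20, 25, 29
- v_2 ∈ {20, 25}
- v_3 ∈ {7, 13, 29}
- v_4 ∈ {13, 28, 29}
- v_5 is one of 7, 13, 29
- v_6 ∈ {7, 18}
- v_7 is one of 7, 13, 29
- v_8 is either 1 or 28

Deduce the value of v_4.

28

The 8 variables draw from only 8 values {1, 7, 13, 18, 20, 25, 28, 29}, so each is used; only v_8 can be 1, hence v_8 = 1.
The 7 still-open variables together cover exactly {7, 13, 18, 20, 25, 28, 29} — 7 values for 7 variables — and 18 appears only in v_6's list, so v_6 = 18.
Among the 6 still-open variables, 28 fits only v_4 (and all 6 values in {7, 13, 20, 25, 28, 29} must be used), so v_4 = 28.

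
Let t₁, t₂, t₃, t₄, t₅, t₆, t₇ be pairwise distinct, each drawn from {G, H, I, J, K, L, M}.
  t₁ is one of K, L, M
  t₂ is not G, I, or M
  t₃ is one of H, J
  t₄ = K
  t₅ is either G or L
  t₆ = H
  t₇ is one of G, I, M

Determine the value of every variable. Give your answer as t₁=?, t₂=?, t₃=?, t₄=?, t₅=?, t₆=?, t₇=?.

t₁=M, t₂=L, t₃=J, t₄=K, t₅=G, t₆=H, t₇=I

t₄'s domain is down to {K}, so t₄ = K. Remove K from t₁, t₂.
t₆ has just one choice, so t₆ = H. Eliminate H elsewhere: t₂, t₃.
t₃ must be J (only option left). Eliminate J elsewhere: t₂.
t₂'s domain is down to {L}, so t₂ = L. Remove L from t₁, t₅.
That leaves t₅ = G. Remove G from t₇.
t₁ has just one choice, so t₁ = M. So t₇ can't be M.
t₇'s domain is down to {I}, so t₇ = I.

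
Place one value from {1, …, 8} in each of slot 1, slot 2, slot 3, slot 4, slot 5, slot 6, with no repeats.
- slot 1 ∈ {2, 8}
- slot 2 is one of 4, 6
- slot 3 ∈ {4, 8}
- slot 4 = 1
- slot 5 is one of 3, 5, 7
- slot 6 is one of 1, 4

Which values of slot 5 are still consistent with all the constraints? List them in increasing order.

3, 5, 7

slot 4's domain is down to {1}, so slot 4 = 1. Eliminate 1 elsewhere: slot 6.
That leaves slot 6 = 4. So slot 2, slot 3 can't be 4.
slot 2's domain is down to {6}, so slot 2 = 6.
slot 3 has just one choice, so slot 3 = 8. Eliminate 8 elsewhere: slot 1.
That leaves slot 1 = 2.
No further eliminations apply; slot 5 can still be any of 3, 5, 7.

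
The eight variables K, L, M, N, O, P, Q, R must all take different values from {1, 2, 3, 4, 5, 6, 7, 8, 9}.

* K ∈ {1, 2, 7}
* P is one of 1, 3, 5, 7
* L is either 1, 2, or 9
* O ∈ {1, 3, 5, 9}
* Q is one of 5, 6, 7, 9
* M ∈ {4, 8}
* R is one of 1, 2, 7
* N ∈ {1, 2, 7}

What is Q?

6

The 3 variables K, N, R are confined to {1, 2, 7}, which locks those values in; drop them from L, O, P, Q.
L must be 9 (only option left). Remove 9 from O, Q.
The 2 variables O and P are confined to {3, 5}, which locks those values in; drop them from Q.
So Q = 6.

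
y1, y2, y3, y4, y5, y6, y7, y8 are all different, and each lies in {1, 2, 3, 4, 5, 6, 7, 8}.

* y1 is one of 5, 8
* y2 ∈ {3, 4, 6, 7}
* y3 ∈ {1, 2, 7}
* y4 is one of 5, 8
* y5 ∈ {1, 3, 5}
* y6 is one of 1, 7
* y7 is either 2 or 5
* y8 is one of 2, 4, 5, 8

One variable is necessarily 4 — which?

The 8 variables together cover exactly {1, 2, 3, 4, 5, 6, 7, 8} — 8 values for 8 variables — and 6 appears only in y2's list, so y2 = 6.
The 7 still-open variables draw from only 7 values {1, 2, 3, 4, 5, 7, 8}, so each is used; only y5 can be 3, hence y5 = 3.
The 6 still-open variables together cover exactly {1, 2, 4, 5, 7, 8} — 6 values for 6 variables — and 4 appears only in y8's list, so y8 = 4.

y8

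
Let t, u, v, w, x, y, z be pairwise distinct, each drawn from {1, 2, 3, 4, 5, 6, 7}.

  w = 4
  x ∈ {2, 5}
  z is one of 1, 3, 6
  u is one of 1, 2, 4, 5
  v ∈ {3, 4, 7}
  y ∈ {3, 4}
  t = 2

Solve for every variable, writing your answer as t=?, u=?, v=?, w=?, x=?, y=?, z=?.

t=2, u=1, v=7, w=4, x=5, y=3, z=6

t must be 2 (only option left). Eliminate 2 elsewhere: u, x.
w has just one choice, so w = 4. Remove 4 from u, v, y.
That leaves x = 5. Remove 5 from u.
y must be 3 (only option left). So v, z can't be 3.
u has just one choice, so u = 1. Eliminate 1 elsewhere: z.
v has just one choice, so v = 7.
z's domain is down to {6}, so z = 6.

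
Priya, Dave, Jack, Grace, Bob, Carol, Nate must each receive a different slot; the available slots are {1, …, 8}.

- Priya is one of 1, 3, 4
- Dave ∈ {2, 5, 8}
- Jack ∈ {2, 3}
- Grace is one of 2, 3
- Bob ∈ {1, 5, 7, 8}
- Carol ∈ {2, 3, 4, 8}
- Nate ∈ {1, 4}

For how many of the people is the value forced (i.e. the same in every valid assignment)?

3

The 7 variables draw from only 7 values {1, 2, 3, 4, 5, 7, 8}, so each is used; only Bob can be 7, hence Bob = 7.
The 6 still-open variables draw from only 6 values {1, 2, 3, 4, 5, 8}, so each is used; only Dave can be 5, hence Dave = 5.
The 5 still-open variables draw from only 5 values {1, 2, 3, 4, 8}, so each is used; only Carol can be 8, hence Carol = 8.
Jack and Grace between them cover only {2, 3} — a naked pair. Remove those values from Priya.
Determined: Dave=5, Bob=7, Carol=8. The other people each still have more than one consistent value. That makes 3.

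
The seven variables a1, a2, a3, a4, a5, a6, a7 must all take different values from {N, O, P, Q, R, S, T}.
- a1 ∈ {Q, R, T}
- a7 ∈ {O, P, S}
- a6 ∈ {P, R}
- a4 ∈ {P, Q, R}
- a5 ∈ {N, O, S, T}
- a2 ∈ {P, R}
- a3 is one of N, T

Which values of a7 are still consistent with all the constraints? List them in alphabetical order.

a2 and a6 share exactly the 2 values {P, R}; by pigeonhole those values go to them, so strike P, R from a1, a4, a7.
That leaves a4 = Q. Strike Q from a1.
That leaves a1 = T. Eliminate T elsewhere: a3, a5.
a3 must be N (only option left). Strike N from a5.
No further eliminations apply; a7 can still be any of O, S.

O, S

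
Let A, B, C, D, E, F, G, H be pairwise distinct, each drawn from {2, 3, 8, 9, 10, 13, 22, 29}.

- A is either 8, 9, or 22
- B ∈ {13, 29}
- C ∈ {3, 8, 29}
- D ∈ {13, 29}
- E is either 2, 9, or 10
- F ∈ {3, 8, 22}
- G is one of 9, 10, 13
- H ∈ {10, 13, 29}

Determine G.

The 8 variables together cover exactly {2, 3, 8, 9, 10, 13, 22, 29} — 8 values for 8 variables — and 2 appears only in E's list, so E = 2.
The 2 variables B and D are confined to {13, 29}, which locks those values in; drop them from C, G, H.
H must be 10 (only option left). Remove 10 from G.
So G = 9.

9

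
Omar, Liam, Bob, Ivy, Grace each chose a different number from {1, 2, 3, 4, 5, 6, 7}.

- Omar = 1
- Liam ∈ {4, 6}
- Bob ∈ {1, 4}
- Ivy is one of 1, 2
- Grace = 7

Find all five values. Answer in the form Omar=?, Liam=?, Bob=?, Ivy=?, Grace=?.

Omar=1, Liam=6, Bob=4, Ivy=2, Grace=7

Omar has just one choice, so Omar = 1. Strike 1 from Bob, Ivy.
That leaves Bob = 4. Eliminate 4 elsewhere: Liam.
Ivy has just one choice, so Ivy = 2.
Grace's domain is down to {7}, so Grace = 7.
That leaves Liam = 6.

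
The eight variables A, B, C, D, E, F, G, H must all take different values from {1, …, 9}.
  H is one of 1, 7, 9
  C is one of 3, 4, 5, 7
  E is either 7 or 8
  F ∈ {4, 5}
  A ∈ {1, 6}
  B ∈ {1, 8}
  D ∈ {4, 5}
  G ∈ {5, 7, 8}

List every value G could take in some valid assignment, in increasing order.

7, 8

The 8 variables draw from only 8 values {1, 3, 4, 5, 6, 7, 8, 9}, so each is used; only C can be 3, hence C = 3.
Among the 7 still-open variables, 6 fits only A (and all 7 values in {1, 4, 5, 6, 7, 8, 9} must be used), so A = 6.
The 6 still-open variables draw from only 6 values {1, 4, 5, 7, 8, 9}, so each is used; only H can be 9, hence H = 9.
The 5 still-open variables draw from only 5 values {1, 4, 5, 7, 8}, so each is used; only B can be 1, hence B = 1.
D and F share exactly the 2 values {4, 5}; by pigeonhole those values go to them, so strike 4, 5 from G.
No further eliminations apply; G can still be any of 7, 8.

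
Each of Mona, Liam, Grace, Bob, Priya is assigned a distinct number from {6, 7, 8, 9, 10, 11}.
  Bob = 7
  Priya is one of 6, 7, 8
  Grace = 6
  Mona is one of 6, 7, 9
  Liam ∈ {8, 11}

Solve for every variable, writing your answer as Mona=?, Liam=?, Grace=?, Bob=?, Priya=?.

Grace has just one choice, so Grace = 6. Remove 6 from Mona, Priya.
Bob's domain is down to {7}, so Bob = 7. Remove 7 from Mona, Priya.
Priya must be 8 (only option left). So Liam can't be 8.
That leaves Mona = 9.
Liam's domain is down to {11}, so Liam = 11.

Mona=9, Liam=11, Grace=6, Bob=7, Priya=8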